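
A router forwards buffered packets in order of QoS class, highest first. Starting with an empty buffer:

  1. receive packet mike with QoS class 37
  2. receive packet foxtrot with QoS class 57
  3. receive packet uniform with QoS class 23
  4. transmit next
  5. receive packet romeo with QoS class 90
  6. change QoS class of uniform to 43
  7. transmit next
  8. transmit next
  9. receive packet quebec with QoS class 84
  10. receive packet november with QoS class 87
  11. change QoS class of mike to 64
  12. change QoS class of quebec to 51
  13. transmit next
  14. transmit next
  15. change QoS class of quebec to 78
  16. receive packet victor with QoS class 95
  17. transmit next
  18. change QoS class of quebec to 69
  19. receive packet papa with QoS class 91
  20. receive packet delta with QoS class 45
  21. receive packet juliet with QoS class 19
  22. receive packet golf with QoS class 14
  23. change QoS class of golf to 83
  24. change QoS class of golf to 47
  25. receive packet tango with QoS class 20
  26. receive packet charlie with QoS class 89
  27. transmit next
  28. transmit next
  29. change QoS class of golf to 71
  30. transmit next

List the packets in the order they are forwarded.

foxtrot, romeo, uniform, november, mike, victor, papa, charlie, golf

add mike (QoS class 37) → {mike:37}
add foxtrot (QoS class 57) → {foxtrot:57, mike:37}
add uniform (QoS class 23) → {foxtrot:57, mike:37, uniform:23}
transmit next → foxtrot; now {mike:37, uniform:23}
add romeo (QoS class 90) → {romeo:90, mike:37, uniform:23}
update uniform to QoS class 43 → {romeo:90, uniform:43, mike:37}
transmit next → romeo; now {uniform:43, mike:37}
transmit next → uniform; now {mike:37}
add quebec (QoS class 84) → {quebec:84, mike:37}
add november (QoS class 87) → {november:87, quebec:84, mike:37}
update mike to QoS class 64 → {november:87, quebec:84, mike:64}
update quebec to QoS class 51 → {november:87, mike:64, quebec:51}
transmit next → november; now {mike:64, quebec:51}
transmit next → mike; now {quebec:51}
update quebec to QoS class 78 → {quebec:78}
add victor (QoS class 95) → {victor:95, quebec:78}
transmit next → victor; now {quebec:78}
update quebec to QoS class 69 → {quebec:69}
add papa (QoS class 91) → {papa:91, quebec:69}
add delta (QoS class 45) → {papa:91, quebec:69, delta:45}
add juliet (QoS class 19) → {papa:91, quebec:69, delta:45, juliet:19}
add golf (QoS class 14) → {papa:91, quebec:69, delta:45, juliet:19, golf:14}
update golf to QoS class 83 → {papa:91, golf:83, quebec:69, delta:45, juliet:19}
update golf to QoS class 47 → {papa:91, quebec:69, golf:47, delta:45, juliet:19}
add tango (QoS class 20) → {papa:91, quebec:69, golf:47, delta:45, tango:20, juliet:19}
add charlie (QoS class 89) → {papa:91, charlie:89, quebec:69, golf:47, delta:45, tango:20, juliet:19}
transmit next → papa; now {charlie:89, quebec:69, golf:47, delta:45, tango:20, juliet:19}
transmit next → charlie; now {quebec:69, golf:47, delta:45, tango:20, juliet:19}
update golf to QoS class 71 → {golf:71, quebec:69, delta:45, tango:20, juliet:19}
transmit next → golf; now {quebec:69, delta:45, tango:20, juliet:19}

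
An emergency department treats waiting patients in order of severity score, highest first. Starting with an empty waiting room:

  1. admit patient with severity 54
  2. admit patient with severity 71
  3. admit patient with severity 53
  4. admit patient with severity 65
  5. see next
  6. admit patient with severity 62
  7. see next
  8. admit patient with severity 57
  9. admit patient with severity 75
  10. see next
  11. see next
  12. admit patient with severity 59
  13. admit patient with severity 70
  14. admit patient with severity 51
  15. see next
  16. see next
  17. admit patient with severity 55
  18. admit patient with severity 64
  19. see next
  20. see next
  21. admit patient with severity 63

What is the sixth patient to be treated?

59

insert 54 → {54}
insert 71 → {71, 54}
insert 53 → {71, 54, 53}
insert 65 → {71, 65, 54, 53}
see next → 71; now {65, 54, 53}
insert 62 → {65, 62, 54, 53}
see next → 65; now {62, 54, 53}
insert 57 → {62, 57, 54, 53}
insert 75 → {75, 62, 57, 54, 53}
see next → 75; now {62, 57, 54, 53}
see next → 62; now {57, 54, 53}
insert 59 → {59, 57, 54, 53}
insert 70 → {70, 59, 57, 54, 53}
insert 51 → {70, 59, 57, 54, 53, 51}
see next → 70; now {59, 57, 54, 53, 51}
see next → 59; now {57, 54, 53, 51}
insert 55 → {57, 55, 54, 53, 51}
insert 64 → {64, 57, 55, 54, 53, 51}
see next → 64; now {57, 55, 54, 53, 51}
see next → 57; now {55, 54, 53, 51}
insert 63 → {63, 55, 54, 53, 51}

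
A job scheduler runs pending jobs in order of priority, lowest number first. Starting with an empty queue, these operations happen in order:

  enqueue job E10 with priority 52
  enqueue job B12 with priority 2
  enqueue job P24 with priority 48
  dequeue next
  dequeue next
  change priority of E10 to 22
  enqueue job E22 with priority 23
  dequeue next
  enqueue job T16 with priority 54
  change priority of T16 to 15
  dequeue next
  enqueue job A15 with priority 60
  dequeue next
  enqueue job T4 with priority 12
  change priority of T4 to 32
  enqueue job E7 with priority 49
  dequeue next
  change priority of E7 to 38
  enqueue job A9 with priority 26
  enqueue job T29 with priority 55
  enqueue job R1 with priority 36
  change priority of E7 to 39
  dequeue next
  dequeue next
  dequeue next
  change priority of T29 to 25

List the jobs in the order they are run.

B12 → P24 → E10 → T16 → E22 → T4 → A9 → R1 → E7

add E10 (priority 52) → {E10:52}
add B12 (priority 2) → {B12:2, E10:52}
add P24 (priority 48) → {B12:2, P24:48, E10:52}
dequeue next → B12; now {P24:48, E10:52}
dequeue next → P24; now {E10:52}
update E10 to priority 22 → {E10:22}
add E22 (priority 23) → {E10:22, E22:23}
dequeue next → E10; now {E22:23}
add T16 (priority 54) → {E22:23, T16:54}
update T16 to priority 15 → {T16:15, E22:23}
dequeue next → T16; now {E22:23}
add A15 (priority 60) → {E22:23, A15:60}
dequeue next → E22; now {A15:60}
add T4 (priority 12) → {T4:12, A15:60}
update T4 to priority 32 → {T4:32, A15:60}
add E7 (priority 49) → {T4:32, E7:49, A15:60}
dequeue next → T4; now {E7:49, A15:60}
update E7 to priority 38 → {E7:38, A15:60}
add A9 (priority 26) → {A9:26, E7:38, A15:60}
add T29 (priority 55) → {A9:26, E7:38, T29:55, A15:60}
add R1 (priority 36) → {A9:26, R1:36, E7:38, T29:55, A15:60}
update E7 to priority 39 → {A9:26, R1:36, E7:39, T29:55, A15:60}
dequeue next → A9; now {R1:36, E7:39, T29:55, A15:60}
dequeue next → R1; now {E7:39, T29:55, A15:60}
dequeue next → E7; now {T29:55, A15:60}
update T29 to priority 25 → {T29:25, A15:60}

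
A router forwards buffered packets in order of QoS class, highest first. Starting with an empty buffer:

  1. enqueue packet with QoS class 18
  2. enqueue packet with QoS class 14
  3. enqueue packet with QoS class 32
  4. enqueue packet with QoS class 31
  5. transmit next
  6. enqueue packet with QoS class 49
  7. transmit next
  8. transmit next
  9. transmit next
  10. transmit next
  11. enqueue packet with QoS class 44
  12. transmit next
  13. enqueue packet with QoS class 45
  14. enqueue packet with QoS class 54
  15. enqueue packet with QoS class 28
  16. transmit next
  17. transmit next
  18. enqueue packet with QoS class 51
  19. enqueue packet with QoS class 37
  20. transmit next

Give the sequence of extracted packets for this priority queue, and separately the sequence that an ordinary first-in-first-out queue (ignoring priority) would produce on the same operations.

insert 18 → {18}
insert 14 → {18, 14}
insert 32 → {32, 18, 14}
insert 31 → {32, 31, 18, 14}
transmit next → 32; now {31, 18, 14}
insert 49 → {49, 31, 18, 14}
transmit next → 49; now {31, 18, 14}
transmit next → 31; now {18, 14}
transmit next → 18; now {14}
transmit next → 14; now {}
insert 44 → {44}
transmit next → 44; now {}
insert 45 → {45}
insert 54 → {54, 45}
insert 28 → {54, 45, 28}
transmit next → 54; now {45, 28}
transmit next → 45; now {28}
insert 51 → {51, 28}
insert 37 → {51, 37, 28}
transmit next → 51; now {37, 28}

priority queue: 32, 49, 31, 18, 14, 44, 54, 45, 51; FIFO queue: [18, 14, 32, 31, 49, 44, 45, 54, 28]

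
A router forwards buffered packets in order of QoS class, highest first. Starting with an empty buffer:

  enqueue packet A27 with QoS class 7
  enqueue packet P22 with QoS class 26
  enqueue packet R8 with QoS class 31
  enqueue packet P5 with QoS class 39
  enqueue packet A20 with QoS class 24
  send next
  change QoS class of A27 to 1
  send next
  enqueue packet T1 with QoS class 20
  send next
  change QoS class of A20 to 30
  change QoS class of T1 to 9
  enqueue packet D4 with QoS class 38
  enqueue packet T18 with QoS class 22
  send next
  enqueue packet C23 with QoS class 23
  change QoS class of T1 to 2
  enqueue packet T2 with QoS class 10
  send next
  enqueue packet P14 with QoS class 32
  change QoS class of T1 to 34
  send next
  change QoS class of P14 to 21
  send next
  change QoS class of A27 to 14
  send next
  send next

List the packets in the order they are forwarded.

add A27 (QoS class 7) → {A27:7}
add P22 (QoS class 26) → {P22:26, A27:7}
add R8 (QoS class 31) → {R8:31, P22:26, A27:7}
add P5 (QoS class 39) → {P5:39, R8:31, P22:26, A27:7}
add A20 (QoS class 24) → {P5:39, R8:31, P22:26, A20:24, A27:7}
send next → P5; now {R8:31, P22:26, A20:24, A27:7}
update A27 to QoS class 1 → {R8:31, P22:26, A20:24, A27:1}
send next → R8; now {P22:26, A20:24, A27:1}
add T1 (QoS class 20) → {P22:26, A20:24, T1:20, A27:1}
send next → P22; now {A20:24, T1:20, A27:1}
update A20 to QoS class 30 → {A20:30, T1:20, A27:1}
update T1 to QoS class 9 → {A20:30, T1:9, A27:1}
add D4 (QoS class 38) → {D4:38, A20:30, T1:9, A27:1}
add T18 (QoS class 22) → {D4:38, A20:30, T18:22, T1:9, A27:1}
send next → D4; now {A20:30, T18:22, T1:9, A27:1}
add C23 (QoS class 23) → {A20:30, C23:23, T18:22, T1:9, A27:1}
update T1 to QoS class 2 → {A20:30, C23:23, T18:22, T1:2, A27:1}
add T2 (QoS class 10) → {A20:30, C23:23, T18:22, T2:10, T1:2, A27:1}
send next → A20; now {C23:23, T18:22, T2:10, T1:2, A27:1}
add P14 (QoS class 32) → {P14:32, C23:23, T18:22, T2:10, T1:2, A27:1}
update T1 to QoS class 34 → {T1:34, P14:32, C23:23, T18:22, T2:10, A27:1}
send next → T1; now {P14:32, C23:23, T18:22, T2:10, A27:1}
update P14 to QoS class 21 → {C23:23, T18:22, P14:21, T2:10, A27:1}
send next → C23; now {T18:22, P14:21, T2:10, A27:1}
update A27 to QoS class 14 → {T18:22, P14:21, A27:14, T2:10}
send next → T18; now {P14:21, A27:14, T2:10}
send next → P14; now {A27:14, T2:10}

P5 → R8 → P22 → D4 → A20 → T1 → C23 → T18 → P14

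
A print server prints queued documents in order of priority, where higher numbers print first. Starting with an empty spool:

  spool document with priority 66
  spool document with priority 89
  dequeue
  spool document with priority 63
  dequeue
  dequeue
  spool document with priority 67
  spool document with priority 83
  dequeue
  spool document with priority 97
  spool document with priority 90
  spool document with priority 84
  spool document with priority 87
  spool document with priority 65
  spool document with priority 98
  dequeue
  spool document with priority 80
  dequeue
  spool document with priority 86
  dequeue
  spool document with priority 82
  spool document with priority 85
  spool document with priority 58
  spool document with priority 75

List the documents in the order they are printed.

89, 66, 63, 83, 98, 97, 90

insert 66 → {66}
insert 89 → {89, 66}
dequeue → 89; now {66}
insert 63 → {66, 63}
dequeue → 66; now {63}
dequeue → 63; now {}
insert 67 → {67}
insert 83 → {83, 67}
dequeue → 83; now {67}
insert 97 → {97, 67}
insert 90 → {97, 90, 67}
insert 84 → {97, 90, 84, 67}
insert 87 → {97, 90, 87, 84, 67}
insert 65 → {97, 90, 87, 84, 67, 65}
insert 98 → {98, 97, 90, 87, 84, 67, 65}
dequeue → 98; now {97, 90, 87, 84, 67, 65}
insert 80 → {97, 90, 87, 84, 80, 67, 65}
dequeue → 97; now {90, 87, 84, 80, 67, 65}
insert 86 → {90, 87, 86, 84, 80, 67, 65}
dequeue → 90; now {87, 86, 84, 80, 67, 65}
insert 82 → {87, 86, 84, 82, 80, 67, 65}
insert 85 → {87, 86, 85, 84, 82, 80, 67, 65}
insert 58 → {87, 86, 85, 84, 82, 80, 67, 65, 58}
insert 75 → {87, 86, 85, 84, 82, 80, 75, 67, 65, 58}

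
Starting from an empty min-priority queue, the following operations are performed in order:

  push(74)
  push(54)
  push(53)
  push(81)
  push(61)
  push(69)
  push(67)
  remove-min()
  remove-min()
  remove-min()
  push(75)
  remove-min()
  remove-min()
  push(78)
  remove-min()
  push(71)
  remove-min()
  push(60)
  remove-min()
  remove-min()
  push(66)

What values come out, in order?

insert 74 → {74}
insert 54 → {54, 74}
insert 53 → {53, 54, 74}
insert 81 → {53, 54, 74, 81}
insert 61 → {53, 54, 61, 74, 81}
insert 69 → {53, 54, 61, 69, 74, 81}
insert 67 → {53, 54, 61, 67, 69, 74, 81}
remove-min → 53; now {54, 61, 67, 69, 74, 81}
remove-min → 54; now {61, 67, 69, 74, 81}
remove-min → 61; now {67, 69, 74, 81}
insert 75 → {67, 69, 74, 75, 81}
remove-min → 67; now {69, 74, 75, 81}
remove-min → 69; now {74, 75, 81}
insert 78 → {74, 75, 78, 81}
remove-min → 74; now {75, 78, 81}
insert 71 → {71, 75, 78, 81}
remove-min → 71; now {75, 78, 81}
insert 60 → {60, 75, 78, 81}
remove-min → 60; now {75, 78, 81}
remove-min → 75; now {78, 81}
insert 66 → {66, 78, 81}

53 → 54 → 61 → 67 → 69 → 74 → 71 → 60 → 75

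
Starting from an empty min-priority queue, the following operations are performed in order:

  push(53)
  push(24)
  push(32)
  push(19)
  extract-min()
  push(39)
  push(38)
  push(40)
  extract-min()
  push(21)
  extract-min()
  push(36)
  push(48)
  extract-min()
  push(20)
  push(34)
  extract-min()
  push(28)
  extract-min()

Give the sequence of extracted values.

insert 53 → {53}
insert 24 → {24, 53}
insert 32 → {24, 32, 53}
insert 19 → {19, 24, 32, 53}
extract-min → 19; now {24, 32, 53}
insert 39 → {24, 32, 39, 53}
insert 38 → {24, 32, 38, 39, 53}
insert 40 → {24, 32, 38, 39, 40, 53}
extract-min → 24; now {32, 38, 39, 40, 53}
insert 21 → {21, 32, 38, 39, 40, 53}
extract-min → 21; now {32, 38, 39, 40, 53}
insert 36 → {32, 36, 38, 39, 40, 53}
insert 48 → {32, 36, 38, 39, 40, 48, 53}
extract-min → 32; now {36, 38, 39, 40, 48, 53}
insert 20 → {20, 36, 38, 39, 40, 48, 53}
insert 34 → {20, 34, 36, 38, 39, 40, 48, 53}
extract-min → 20; now {34, 36, 38, 39, 40, 48, 53}
insert 28 → {28, 34, 36, 38, 39, 40, 48, 53}
extract-min → 28; now {34, 36, 38, 39, 40, 48, 53}

[19, 24, 21, 32, 20, 28]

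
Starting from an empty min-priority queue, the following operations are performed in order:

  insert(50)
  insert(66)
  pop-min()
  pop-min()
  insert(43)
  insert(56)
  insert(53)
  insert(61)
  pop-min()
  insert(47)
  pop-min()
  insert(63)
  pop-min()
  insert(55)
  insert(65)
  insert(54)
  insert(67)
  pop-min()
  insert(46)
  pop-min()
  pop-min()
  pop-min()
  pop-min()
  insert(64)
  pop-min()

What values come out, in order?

insert 50 → {50}
insert 66 → {50, 66}
pop-min → 50; now {66}
pop-min → 66; now {}
insert 43 → {43}
insert 56 → {43, 56}
insert 53 → {43, 53, 56}
insert 61 → {43, 53, 56, 61}
pop-min → 43; now {53, 56, 61}
insert 47 → {47, 53, 56, 61}
pop-min → 47; now {53, 56, 61}
insert 63 → {53, 56, 61, 63}
pop-min → 53; now {56, 61, 63}
insert 55 → {55, 56, 61, 63}
insert 65 → {55, 56, 61, 63, 65}
insert 54 → {54, 55, 56, 61, 63, 65}
insert 67 → {54, 55, 56, 61, 63, 65, 67}
pop-min → 54; now {55, 56, 61, 63, 65, 67}
insert 46 → {46, 55, 56, 61, 63, 65, 67}
pop-min → 46; now {55, 56, 61, 63, 65, 67}
pop-min → 55; now {56, 61, 63, 65, 67}
pop-min → 56; now {61, 63, 65, 67}
pop-min → 61; now {63, 65, 67}
insert 64 → {63, 64, 65, 67}
pop-min → 63; now {64, 65, 67}

50, 66, 43, 47, 53, 54, 46, 55, 56, 61, 63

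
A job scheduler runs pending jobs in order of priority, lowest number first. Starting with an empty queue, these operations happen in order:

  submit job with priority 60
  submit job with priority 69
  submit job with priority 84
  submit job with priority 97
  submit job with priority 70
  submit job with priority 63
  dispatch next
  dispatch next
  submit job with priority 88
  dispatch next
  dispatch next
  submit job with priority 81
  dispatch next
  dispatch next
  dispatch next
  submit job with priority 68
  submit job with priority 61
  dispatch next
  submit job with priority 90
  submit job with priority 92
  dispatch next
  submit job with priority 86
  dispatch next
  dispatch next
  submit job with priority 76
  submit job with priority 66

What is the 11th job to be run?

insert 60 → {60}
insert 69 → {60, 69}
insert 84 → {60, 69, 84}
insert 97 → {60, 69, 84, 97}
insert 70 → {60, 69, 70, 84, 97}
insert 63 → {60, 63, 69, 70, 84, 97}
dispatch next → 60; now {63, 69, 70, 84, 97}
dispatch next → 63; now {69, 70, 84, 97}
insert 88 → {69, 70, 84, 88, 97}
dispatch next → 69; now {70, 84, 88, 97}
dispatch next → 70; now {84, 88, 97}
insert 81 → {81, 84, 88, 97}
dispatch next → 81; now {84, 88, 97}
dispatch next → 84; now {88, 97}
dispatch next → 88; now {97}
insert 68 → {68, 97}
insert 61 → {61, 68, 97}
dispatch next → 61; now {68, 97}
insert 90 → {68, 90, 97}
insert 92 → {68, 90, 92, 97}
dispatch next → 68; now {90, 92, 97}
insert 86 → {86, 90, 92, 97}
dispatch next → 86; now {90, 92, 97}
dispatch next → 90; now {92, 97}
insert 76 → {76, 92, 97}
insert 66 → {66, 76, 92, 97}

90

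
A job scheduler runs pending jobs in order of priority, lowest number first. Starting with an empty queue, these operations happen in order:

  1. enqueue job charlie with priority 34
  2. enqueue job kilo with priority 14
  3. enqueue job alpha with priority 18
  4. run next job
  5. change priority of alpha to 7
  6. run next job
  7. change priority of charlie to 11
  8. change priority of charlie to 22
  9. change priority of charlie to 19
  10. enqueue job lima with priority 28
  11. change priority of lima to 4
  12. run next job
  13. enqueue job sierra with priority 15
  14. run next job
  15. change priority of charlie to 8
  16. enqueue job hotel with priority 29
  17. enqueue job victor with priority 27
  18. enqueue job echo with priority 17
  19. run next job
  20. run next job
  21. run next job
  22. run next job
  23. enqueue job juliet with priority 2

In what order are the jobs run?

add charlie (priority 34) → {charlie:34}
add kilo (priority 14) → {kilo:14, charlie:34}
add alpha (priority 18) → {kilo:14, alpha:18, charlie:34}
run next job → kilo; now {alpha:18, charlie:34}
update alpha to priority 7 → {alpha:7, charlie:34}
run next job → alpha; now {charlie:34}
update charlie to priority 11 → {charlie:11}
update charlie to priority 22 → {charlie:22}
update charlie to priority 19 → {charlie:19}
add lima (priority 28) → {charlie:19, lima:28}
update lima to priority 4 → {lima:4, charlie:19}
run next job → lima; now {charlie:19}
add sierra (priority 15) → {sierra:15, charlie:19}
run next job → sierra; now {charlie:19}
update charlie to priority 8 → {charlie:8}
add hotel (priority 29) → {charlie:8, hotel:29}
add victor (priority 27) → {charlie:8, victor:27, hotel:29}
add echo (priority 17) → {charlie:8, echo:17, victor:27, hotel:29}
run next job → charlie; now {echo:17, victor:27, hotel:29}
run next job → echo; now {victor:27, hotel:29}
run next job → victor; now {hotel:29}
run next job → hotel; now {}
add juliet (priority 2) → {juliet:2}

kilo → alpha → lima → sierra → charlie → echo → victor → hotel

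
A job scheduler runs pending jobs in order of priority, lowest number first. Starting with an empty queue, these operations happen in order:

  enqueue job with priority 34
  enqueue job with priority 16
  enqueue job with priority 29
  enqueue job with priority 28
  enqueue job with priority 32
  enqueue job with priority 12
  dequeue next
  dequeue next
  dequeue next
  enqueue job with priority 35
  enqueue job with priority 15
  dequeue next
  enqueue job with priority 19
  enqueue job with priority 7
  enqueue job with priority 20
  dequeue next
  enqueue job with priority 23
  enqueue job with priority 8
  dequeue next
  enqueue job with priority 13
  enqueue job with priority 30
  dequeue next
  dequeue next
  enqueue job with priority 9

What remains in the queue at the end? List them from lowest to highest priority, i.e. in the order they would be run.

9 → 20 → 23 → 29 → 30 → 32 → 34 → 35

insert 34 → {34}
insert 16 → {16, 34}
insert 29 → {16, 29, 34}
insert 28 → {16, 28, 29, 34}
insert 32 → {16, 28, 29, 32, 34}
insert 12 → {12, 16, 28, 29, 32, 34}
dequeue next → 12; now {16, 28, 29, 32, 34}
dequeue next → 16; now {28, 29, 32, 34}
dequeue next → 28; now {29, 32, 34}
insert 35 → {29, 32, 34, 35}
insert 15 → {15, 29, 32, 34, 35}
dequeue next → 15; now {29, 32, 34, 35}
insert 19 → {19, 29, 32, 34, 35}
insert 7 → {7, 19, 29, 32, 34, 35}
insert 20 → {7, 19, 20, 29, 32, 34, 35}
dequeue next → 7; now {19, 20, 29, 32, 34, 35}
insert 23 → {19, 20, 23, 29, 32, 34, 35}
insert 8 → {8, 19, 20, 23, 29, 32, 34, 35}
dequeue next → 8; now {19, 20, 23, 29, 32, 34, 35}
insert 13 → {13, 19, 20, 23, 29, 32, 34, 35}
insert 30 → {13, 19, 20, 23, 29, 30, 32, 34, 35}
dequeue next → 13; now {19, 20, 23, 29, 30, 32, 34, 35}
dequeue next → 19; now {20, 23, 29, 30, 32, 34, 35}
insert 9 → {9, 20, 23, 29, 30, 32, 34, 35}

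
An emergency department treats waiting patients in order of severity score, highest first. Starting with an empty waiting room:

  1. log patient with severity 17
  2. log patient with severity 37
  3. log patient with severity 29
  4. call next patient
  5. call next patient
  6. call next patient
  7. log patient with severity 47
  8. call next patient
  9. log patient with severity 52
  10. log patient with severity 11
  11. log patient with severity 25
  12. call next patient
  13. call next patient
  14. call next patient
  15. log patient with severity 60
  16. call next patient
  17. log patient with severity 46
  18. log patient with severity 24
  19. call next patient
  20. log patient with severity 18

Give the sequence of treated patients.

[37, 29, 17, 47, 52, 25, 11, 60, 46]

insert 17 → {17}
insert 37 → {37, 17}
insert 29 → {37, 29, 17}
call next patient → 37; now {29, 17}
call next patient → 29; now {17}
call next patient → 17; now {}
insert 47 → {47}
call next patient → 47; now {}
insert 52 → {52}
insert 11 → {52, 11}
insert 25 → {52, 25, 11}
call next patient → 52; now {25, 11}
call next patient → 25; now {11}
call next patient → 11; now {}
insert 60 → {60}
call next patient → 60; now {}
insert 46 → {46}
insert 24 → {46, 24}
call next patient → 46; now {24}
insert 18 → {24, 18}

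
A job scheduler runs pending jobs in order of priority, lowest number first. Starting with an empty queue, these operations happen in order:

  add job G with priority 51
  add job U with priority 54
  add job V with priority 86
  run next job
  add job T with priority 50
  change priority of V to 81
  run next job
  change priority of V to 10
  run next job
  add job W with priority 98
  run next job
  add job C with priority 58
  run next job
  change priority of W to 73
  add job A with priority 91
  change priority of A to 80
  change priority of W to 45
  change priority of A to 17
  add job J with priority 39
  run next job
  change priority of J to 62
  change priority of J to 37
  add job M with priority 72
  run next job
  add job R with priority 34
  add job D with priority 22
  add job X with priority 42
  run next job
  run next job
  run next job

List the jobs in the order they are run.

add G (priority 51) → {G:51}
add U (priority 54) → {G:51, U:54}
add V (priority 86) → {G:51, U:54, V:86}
run next job → G; now {U:54, V:86}
add T (priority 50) → {T:50, U:54, V:86}
update V to priority 81 → {T:50, U:54, V:81}
run next job → T; now {U:54, V:81}
update V to priority 10 → {V:10, U:54}
run next job → V; now {U:54}
add W (priority 98) → {U:54, W:98}
run next job → U; now {W:98}
add C (priority 58) → {C:58, W:98}
run next job → C; now {W:98}
update W to priority 73 → {W:73}
add A (priority 91) → {W:73, A:91}
update A to priority 80 → {W:73, A:80}
update W to priority 45 → {W:45, A:80}
update A to priority 17 → {A:17, W:45}
add J (priority 39) → {A:17, J:39, W:45}
run next job → A; now {J:39, W:45}
update J to priority 62 → {W:45, J:62}
update J to priority 37 → {J:37, W:45}
add M (priority 72) → {J:37, W:45, M:72}
run next job → J; now {W:45, M:72}
add R (priority 34) → {R:34, W:45, M:72}
add D (priority 22) → {D:22, R:34, W:45, M:72}
add X (priority 42) → {D:22, R:34, X:42, W:45, M:72}
run next job → D; now {R:34, X:42, W:45, M:72}
run next job → R; now {X:42, W:45, M:72}
run next job → X; now {W:45, M:72}

G, T, V, U, C, A, J, D, R, X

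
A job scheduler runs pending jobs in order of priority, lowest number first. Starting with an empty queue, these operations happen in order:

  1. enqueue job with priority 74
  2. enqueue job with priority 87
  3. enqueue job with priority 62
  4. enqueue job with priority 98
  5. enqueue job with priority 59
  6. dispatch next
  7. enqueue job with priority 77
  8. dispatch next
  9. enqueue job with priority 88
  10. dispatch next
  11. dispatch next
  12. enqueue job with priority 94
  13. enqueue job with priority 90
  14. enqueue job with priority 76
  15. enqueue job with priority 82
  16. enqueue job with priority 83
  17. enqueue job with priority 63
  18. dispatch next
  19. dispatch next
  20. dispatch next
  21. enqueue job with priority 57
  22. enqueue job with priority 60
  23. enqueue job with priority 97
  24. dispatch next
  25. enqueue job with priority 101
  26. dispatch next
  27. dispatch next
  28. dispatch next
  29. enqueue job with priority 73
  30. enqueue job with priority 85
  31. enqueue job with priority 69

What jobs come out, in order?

insert 74 → {74}
insert 87 → {74, 87}
insert 62 → {62, 74, 87}
insert 98 → {62, 74, 87, 98}
insert 59 → {59, 62, 74, 87, 98}
dispatch next → 59; now {62, 74, 87, 98}
insert 77 → {62, 74, 77, 87, 98}
dispatch next → 62; now {74, 77, 87, 98}
insert 88 → {74, 77, 87, 88, 98}
dispatch next → 74; now {77, 87, 88, 98}
dispatch next → 77; now {87, 88, 98}
insert 94 → {87, 88, 94, 98}
insert 90 → {87, 88, 90, 94, 98}
insert 76 → {76, 87, 88, 90, 94, 98}
insert 82 → {76, 82, 87, 88, 90, 94, 98}
insert 83 → {76, 82, 83, 87, 88, 90, 94, 98}
insert 63 → {63, 76, 82, 83, 87, 88, 90, 94, 98}
dispatch next → 63; now {76, 82, 83, 87, 88, 90, 94, 98}
dispatch next → 76; now {82, 83, 87, 88, 90, 94, 98}
dispatch next → 82; now {83, 87, 88, 90, 94, 98}
insert 57 → {57, 83, 87, 88, 90, 94, 98}
insert 60 → {57, 60, 83, 87, 88, 90, 94, 98}
insert 97 → {57, 60, 83, 87, 88, 90, 94, 97, 98}
dispatch next → 57; now {60, 83, 87, 88, 90, 94, 97, 98}
insert 101 → {60, 83, 87, 88, 90, 94, 97, 98, 101}
dispatch next → 60; now {83, 87, 88, 90, 94, 97, 98, 101}
dispatch next → 83; now {87, 88, 90, 94, 97, 98, 101}
dispatch next → 87; now {88, 90, 94, 97, 98, 101}
insert 73 → {73, 88, 90, 94, 97, 98, 101}
insert 85 → {73, 85, 88, 90, 94, 97, 98, 101}
insert 69 → {69, 73, 85, 88, 90, 94, 97, 98, 101}

59, 62, 74, 77, 63, 76, 82, 57, 60, 83, 87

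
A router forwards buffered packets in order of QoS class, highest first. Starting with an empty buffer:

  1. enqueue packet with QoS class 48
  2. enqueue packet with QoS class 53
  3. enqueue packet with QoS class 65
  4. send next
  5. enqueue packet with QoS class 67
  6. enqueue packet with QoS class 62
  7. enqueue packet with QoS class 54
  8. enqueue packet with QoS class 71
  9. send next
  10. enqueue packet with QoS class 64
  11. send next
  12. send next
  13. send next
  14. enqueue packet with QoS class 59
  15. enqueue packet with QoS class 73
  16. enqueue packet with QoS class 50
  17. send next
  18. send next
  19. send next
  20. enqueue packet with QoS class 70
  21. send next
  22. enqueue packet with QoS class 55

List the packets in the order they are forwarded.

[65, 71, 67, 64, 62, 73, 59, 54, 70]

insert 48 → {48}
insert 53 → {53, 48}
insert 65 → {65, 53, 48}
send next → 65; now {53, 48}
insert 67 → {67, 53, 48}
insert 62 → {67, 62, 53, 48}
insert 54 → {67, 62, 54, 53, 48}
insert 71 → {71, 67, 62, 54, 53, 48}
send next → 71; now {67, 62, 54, 53, 48}
insert 64 → {67, 64, 62, 54, 53, 48}
send next → 67; now {64, 62, 54, 53, 48}
send next → 64; now {62, 54, 53, 48}
send next → 62; now {54, 53, 48}
insert 59 → {59, 54, 53, 48}
insert 73 → {73, 59, 54, 53, 48}
insert 50 → {73, 59, 54, 53, 50, 48}
send next → 73; now {59, 54, 53, 50, 48}
send next → 59; now {54, 53, 50, 48}
send next → 54; now {53, 50, 48}
insert 70 → {70, 53, 50, 48}
send next → 70; now {53, 50, 48}
insert 55 → {55, 53, 50, 48}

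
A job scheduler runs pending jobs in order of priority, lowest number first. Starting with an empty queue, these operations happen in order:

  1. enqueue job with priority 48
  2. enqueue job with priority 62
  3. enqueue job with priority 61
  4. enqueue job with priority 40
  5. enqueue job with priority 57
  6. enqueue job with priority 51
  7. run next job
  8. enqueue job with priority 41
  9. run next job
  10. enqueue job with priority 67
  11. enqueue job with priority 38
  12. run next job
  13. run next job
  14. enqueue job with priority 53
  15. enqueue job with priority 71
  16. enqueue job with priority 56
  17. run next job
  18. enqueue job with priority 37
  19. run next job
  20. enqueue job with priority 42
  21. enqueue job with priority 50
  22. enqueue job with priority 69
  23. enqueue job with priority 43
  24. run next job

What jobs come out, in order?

insert 48 → {48}
insert 62 → {48, 62}
insert 61 → {48, 61, 62}
insert 40 → {40, 48, 61, 62}
insert 57 → {40, 48, 57, 61, 62}
insert 51 → {40, 48, 51, 57, 61, 62}
run next job → 40; now {48, 51, 57, 61, 62}
insert 41 → {41, 48, 51, 57, 61, 62}
run next job → 41; now {48, 51, 57, 61, 62}
insert 67 → {48, 51, 57, 61, 62, 67}
insert 38 → {38, 48, 51, 57, 61, 62, 67}
run next job → 38; now {48, 51, 57, 61, 62, 67}
run next job → 48; now {51, 57, 61, 62, 67}
insert 53 → {51, 53, 57, 61, 62, 67}
insert 71 → {51, 53, 57, 61, 62, 67, 71}
insert 56 → {51, 53, 56, 57, 61, 62, 67, 71}
run next job → 51; now {53, 56, 57, 61, 62, 67, 71}
insert 37 → {37, 53, 56, 57, 61, 62, 67, 71}
run next job → 37; now {53, 56, 57, 61, 62, 67, 71}
insert 42 → {42, 53, 56, 57, 61, 62, 67, 71}
insert 50 → {42, 50, 53, 56, 57, 61, 62, 67, 71}
insert 69 → {42, 50, 53, 56, 57, 61, 62, 67, 69, 71}
insert 43 → {42, 43, 50, 53, 56, 57, 61, 62, 67, 69, 71}
run next job → 42; now {43, 50, 53, 56, 57, 61, 62, 67, 69, 71}

40 → 41 → 38 → 48 → 51 → 37 → 42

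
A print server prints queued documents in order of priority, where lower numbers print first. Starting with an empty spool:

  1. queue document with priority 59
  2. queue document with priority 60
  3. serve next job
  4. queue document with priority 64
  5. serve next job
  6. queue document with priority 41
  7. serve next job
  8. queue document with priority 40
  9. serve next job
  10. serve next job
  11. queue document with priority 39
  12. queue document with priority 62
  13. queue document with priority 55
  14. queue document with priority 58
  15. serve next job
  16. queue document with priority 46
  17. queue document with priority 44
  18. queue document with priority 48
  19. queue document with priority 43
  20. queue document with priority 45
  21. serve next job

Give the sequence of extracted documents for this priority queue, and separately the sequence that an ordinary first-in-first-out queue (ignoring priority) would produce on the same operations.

priority queue: 59 → 60 → 41 → 40 → 64 → 39 → 43; FIFO queue: 59, 60, 64, 41, 40, 39, 62

insert 59 → {59}
insert 60 → {59, 60}
serve next job → 59; now {60}
insert 64 → {60, 64}
serve next job → 60; now {64}
insert 41 → {41, 64}
serve next job → 41; now {64}
insert 40 → {40, 64}
serve next job → 40; now {64}
serve next job → 64; now {}
insert 39 → {39}
insert 62 → {39, 62}
insert 55 → {39, 55, 62}
insert 58 → {39, 55, 58, 62}
serve next job → 39; now {55, 58, 62}
insert 46 → {46, 55, 58, 62}
insert 44 → {44, 46, 55, 58, 62}
insert 48 → {44, 46, 48, 55, 58, 62}
insert 43 → {43, 44, 46, 48, 55, 58, 62}
insert 45 → {43, 44, 45, 46, 48, 55, 58, 62}
serve next job → 43; now {44, 45, 46, 48, 55, 58, 62}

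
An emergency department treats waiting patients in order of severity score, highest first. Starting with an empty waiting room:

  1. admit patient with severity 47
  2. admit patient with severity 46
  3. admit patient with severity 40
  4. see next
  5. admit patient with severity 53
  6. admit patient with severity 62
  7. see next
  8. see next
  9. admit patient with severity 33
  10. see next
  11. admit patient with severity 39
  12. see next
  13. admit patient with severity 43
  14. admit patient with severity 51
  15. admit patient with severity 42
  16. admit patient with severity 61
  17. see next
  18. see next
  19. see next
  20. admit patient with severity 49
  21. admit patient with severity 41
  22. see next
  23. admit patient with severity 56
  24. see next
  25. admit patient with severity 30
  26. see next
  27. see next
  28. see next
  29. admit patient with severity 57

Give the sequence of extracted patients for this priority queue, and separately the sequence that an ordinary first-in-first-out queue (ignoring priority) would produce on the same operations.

priority queue: [47, 62, 53, 46, 40, 61, 51, 43, 49, 56, 42, 41, 39]; FIFO queue: 47, 46, 40, 53, 62, 33, 39, 43, 51, 42, 61, 49, 41

insert 47 → {47}
insert 46 → {47, 46}
insert 40 → {47, 46, 40}
see next → 47; now {46, 40}
insert 53 → {53, 46, 40}
insert 62 → {62, 53, 46, 40}
see next → 62; now {53, 46, 40}
see next → 53; now {46, 40}
insert 33 → {46, 40, 33}
see next → 46; now {40, 33}
insert 39 → {40, 39, 33}
see next → 40; now {39, 33}
insert 43 → {43, 39, 33}
insert 51 → {51, 43, 39, 33}
insert 42 → {51, 43, 42, 39, 33}
insert 61 → {61, 51, 43, 42, 39, 33}
see next → 61; now {51, 43, 42, 39, 33}
see next → 51; now {43, 42, 39, 33}
see next → 43; now {42, 39, 33}
insert 49 → {49, 42, 39, 33}
insert 41 → {49, 42, 41, 39, 33}
see next → 49; now {42, 41, 39, 33}
insert 56 → {56, 42, 41, 39, 33}
see next → 56; now {42, 41, 39, 33}
insert 30 → {42, 41, 39, 33, 30}
see next → 42; now {41, 39, 33, 30}
see next → 41; now {39, 33, 30}
see next → 39; now {33, 30}
insert 57 → {57, 33, 30}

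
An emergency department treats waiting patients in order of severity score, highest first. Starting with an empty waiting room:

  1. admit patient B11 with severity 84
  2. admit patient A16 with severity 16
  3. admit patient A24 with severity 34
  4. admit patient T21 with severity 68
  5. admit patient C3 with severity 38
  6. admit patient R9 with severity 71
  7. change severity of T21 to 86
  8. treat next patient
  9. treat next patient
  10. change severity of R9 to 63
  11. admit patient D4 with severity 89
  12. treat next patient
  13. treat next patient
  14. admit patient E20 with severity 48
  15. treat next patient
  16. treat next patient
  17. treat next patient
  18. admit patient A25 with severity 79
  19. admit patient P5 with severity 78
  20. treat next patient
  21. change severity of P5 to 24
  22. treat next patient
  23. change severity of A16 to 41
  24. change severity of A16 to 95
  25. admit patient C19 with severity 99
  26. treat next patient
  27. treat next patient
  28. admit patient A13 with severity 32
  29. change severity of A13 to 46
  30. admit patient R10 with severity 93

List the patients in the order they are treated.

add B11 (severity 84) → {B11:84}
add A16 (severity 16) → {B11:84, A16:16}
add A24 (severity 34) → {B11:84, A24:34, A16:16}
add T21 (severity 68) → {B11:84, T21:68, A24:34, A16:16}
add C3 (severity 38) → {B11:84, T21:68, C3:38, A24:34, A16:16}
add R9 (severity 71) → {B11:84, R9:71, T21:68, C3:38, A24:34, A16:16}
update T21 to severity 86 → {T21:86, B11:84, R9:71, C3:38, A24:34, A16:16}
treat next patient → T21; now {B11:84, R9:71, C3:38, A24:34, A16:16}
treat next patient → B11; now {R9:71, C3:38, A24:34, A16:16}
update R9 to severity 63 → {R9:63, C3:38, A24:34, A16:16}
add D4 (severity 89) → {D4:89, R9:63, C3:38, A24:34, A16:16}
treat next patient → D4; now {R9:63, C3:38, A24:34, A16:16}
treat next patient → R9; now {C3:38, A24:34, A16:16}
add E20 (severity 48) → {E20:48, C3:38, A24:34, A16:16}
treat next patient → E20; now {C3:38, A24:34, A16:16}
treat next patient → C3; now {A24:34, A16:16}
treat next patient → A24; now {A16:16}
add A25 (severity 79) → {A25:79, A16:16}
add P5 (severity 78) → {A25:79, P5:78, A16:16}
treat next patient → A25; now {P5:78, A16:16}
update P5 to severity 24 → {P5:24, A16:16}
treat next patient → P5; now {A16:16}
update A16 to severity 41 → {A16:41}
update A16 to severity 95 → {A16:95}
add C19 (severity 99) → {C19:99, A16:95}
treat next patient → C19; now {A16:95}
treat next patient → A16; now {}
add A13 (severity 32) → {A13:32}
update A13 to severity 46 → {A13:46}
add R10 (severity 93) → {R10:93, A13:46}

T21, B11, D4, R9, E20, C3, A24, A25, P5, C19, A16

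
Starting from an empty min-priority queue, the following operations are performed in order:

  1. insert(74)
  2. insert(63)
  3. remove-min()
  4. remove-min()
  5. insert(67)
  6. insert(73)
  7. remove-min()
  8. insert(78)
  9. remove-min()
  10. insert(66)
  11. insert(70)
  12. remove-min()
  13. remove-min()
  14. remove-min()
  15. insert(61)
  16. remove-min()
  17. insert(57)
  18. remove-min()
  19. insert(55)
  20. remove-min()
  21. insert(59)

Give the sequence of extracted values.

insert 74 → {74}
insert 63 → {63, 74}
remove-min → 63; now {74}
remove-min → 74; now {}
insert 67 → {67}
insert 73 → {67, 73}
remove-min → 67; now {73}
insert 78 → {73, 78}
remove-min → 73; now {78}
insert 66 → {66, 78}
insert 70 → {66, 70, 78}
remove-min → 66; now {70, 78}
remove-min → 70; now {78}
remove-min → 78; now {}
insert 61 → {61}
remove-min → 61; now {}
insert 57 → {57}
remove-min → 57; now {}
insert 55 → {55}
remove-min → 55; now {}
insert 59 → {59}

63, 74, 67, 73, 66, 70, 78, 61, 57, 55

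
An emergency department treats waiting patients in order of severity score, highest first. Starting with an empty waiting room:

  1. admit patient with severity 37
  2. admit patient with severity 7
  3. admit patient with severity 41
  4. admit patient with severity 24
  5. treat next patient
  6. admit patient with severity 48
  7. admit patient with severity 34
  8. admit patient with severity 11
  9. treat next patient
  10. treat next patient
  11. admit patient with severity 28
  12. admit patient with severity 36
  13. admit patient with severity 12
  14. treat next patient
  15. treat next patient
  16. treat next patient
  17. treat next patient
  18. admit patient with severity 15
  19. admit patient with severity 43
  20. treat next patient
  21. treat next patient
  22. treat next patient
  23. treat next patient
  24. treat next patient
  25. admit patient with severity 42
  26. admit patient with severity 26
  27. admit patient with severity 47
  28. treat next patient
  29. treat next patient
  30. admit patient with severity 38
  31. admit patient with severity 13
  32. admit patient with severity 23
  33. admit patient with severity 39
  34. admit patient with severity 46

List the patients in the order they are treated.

[41, 48, 37, 36, 34, 28, 24, 43, 15, 12, 11, 7, 47, 42]

insert 37 → {37}
insert 7 → {37, 7}
insert 41 → {41, 37, 7}
insert 24 → {41, 37, 24, 7}
treat next patient → 41; now {37, 24, 7}
insert 48 → {48, 37, 24, 7}
insert 34 → {48, 37, 34, 24, 7}
insert 11 → {48, 37, 34, 24, 11, 7}
treat next patient → 48; now {37, 34, 24, 11, 7}
treat next patient → 37; now {34, 24, 11, 7}
insert 28 → {34, 28, 24, 11, 7}
insert 36 → {36, 34, 28, 24, 11, 7}
insert 12 → {36, 34, 28, 24, 12, 11, 7}
treat next patient → 36; now {34, 28, 24, 12, 11, 7}
treat next patient → 34; now {28, 24, 12, 11, 7}
treat next patient → 28; now {24, 12, 11, 7}
treat next patient → 24; now {12, 11, 7}
insert 15 → {15, 12, 11, 7}
insert 43 → {43, 15, 12, 11, 7}
treat next patient → 43; now {15, 12, 11, 7}
treat next patient → 15; now {12, 11, 7}
treat next patient → 12; now {11, 7}
treat next patient → 11; now {7}
treat next patient → 7; now {}
insert 42 → {42}
insert 26 → {42, 26}
insert 47 → {47, 42, 26}
treat next patient → 47; now {42, 26}
treat next patient → 42; now {26}
insert 38 → {38, 26}
insert 13 → {38, 26, 13}
insert 23 → {38, 26, 23, 13}
insert 39 → {39, 38, 26, 23, 13}
insert 46 → {46, 39, 38, 26, 23, 13}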